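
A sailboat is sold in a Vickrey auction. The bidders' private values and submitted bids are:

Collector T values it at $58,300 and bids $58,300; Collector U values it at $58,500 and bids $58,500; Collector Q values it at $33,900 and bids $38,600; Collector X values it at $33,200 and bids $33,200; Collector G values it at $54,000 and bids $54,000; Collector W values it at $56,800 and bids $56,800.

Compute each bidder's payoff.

Bids in descending order: Collector U $58,500 > Collector T $58,300 > Collector W $56,800 > Collector G $54,000 > Collector Q $38,600 > Collector X $33,200.
Collector U has the top bid and wins; the price is the second-highest bid, $58,300.
Collector U's payoff = $58,500 − $58,300 = $200. All other bidders lose, so their payoff is 0.

Payoffs: Collector T $0, Collector U $200, Collector Q $0, Collector X $0, Collector G $0, Collector W $0.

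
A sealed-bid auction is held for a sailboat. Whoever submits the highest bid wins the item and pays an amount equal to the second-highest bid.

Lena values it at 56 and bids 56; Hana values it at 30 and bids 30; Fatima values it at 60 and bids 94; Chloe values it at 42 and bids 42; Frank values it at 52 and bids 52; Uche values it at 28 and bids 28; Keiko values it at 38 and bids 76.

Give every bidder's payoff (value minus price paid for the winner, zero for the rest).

Payoffs: Lena 0, Hana 0, Fatima -16, Chloe 0, Frank 0, Uche 0, Keiko 0.

Sorted high to low: Fatima 94, then Keiko 76, then Lena 56, then Frank 52, then Chloe 42, then Hana 30, then Uche 28.
Fatima has the top bid and wins; the price is the second-highest bid, 76.
Fatima's payoff = 60 − 76 = -16. All other bidders lose, so their payoff is 0.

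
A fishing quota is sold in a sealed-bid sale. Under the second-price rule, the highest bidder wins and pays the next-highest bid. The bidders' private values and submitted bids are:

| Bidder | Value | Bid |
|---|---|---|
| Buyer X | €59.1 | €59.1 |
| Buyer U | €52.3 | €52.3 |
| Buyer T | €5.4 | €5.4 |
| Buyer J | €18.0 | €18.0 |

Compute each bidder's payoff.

Buyer X €6.8, Buyer U €0.0, Buyer T €0.0, Buyer J €0.0.

Sorted high to low: Buyer X €59.1 > Buyer U €52.3 > Buyer J €18.0 > Buyer T €5.4.
Buyer X has the top bid and wins; the price is the second-highest bid, €52.3.
Buyer X's payoff = €59.1 − €52.3 = €6.8. All other bidders lose, so their payoff is 0.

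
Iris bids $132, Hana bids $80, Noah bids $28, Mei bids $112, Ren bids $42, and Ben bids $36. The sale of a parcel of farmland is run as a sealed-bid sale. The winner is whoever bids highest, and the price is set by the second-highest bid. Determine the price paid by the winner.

$112

Ranking the bids: Iris $132, then Mei $112, then Hana $80, then Ren $42, then Ben $36, then Noah $28.
Iris has the highest bid, so Iris wins.
The second-highest bid is $112, so that is what Iris pays.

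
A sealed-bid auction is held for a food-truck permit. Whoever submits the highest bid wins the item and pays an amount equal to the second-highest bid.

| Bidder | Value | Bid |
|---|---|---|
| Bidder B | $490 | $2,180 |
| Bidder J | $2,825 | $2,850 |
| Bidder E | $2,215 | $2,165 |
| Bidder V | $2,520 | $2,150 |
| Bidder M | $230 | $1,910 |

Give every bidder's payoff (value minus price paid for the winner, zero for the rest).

Ordered from highest: Bidder J $2,850, then Bidder B $2,180, then Bidder E $2,165, then Bidder V $2,150, then Bidder M $1,910.
Bidder J has the top bid and wins; the price is the second-highest bid, $2,180.
Bidder J's payoff = $2,825 − $2,180 = $645. All other bidders lose, so their payoff is 0.

Payoffs: Bidder B $0, Bidder J $645, Bidder E $0, Bidder V $0, Bidder M $0.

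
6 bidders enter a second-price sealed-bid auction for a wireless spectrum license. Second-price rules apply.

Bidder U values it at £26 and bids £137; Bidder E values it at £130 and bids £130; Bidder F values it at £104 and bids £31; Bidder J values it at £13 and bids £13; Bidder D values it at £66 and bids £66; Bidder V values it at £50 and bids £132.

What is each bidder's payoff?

Payoffs: Bidder U -£106, Bidder E £0, Bidder F £0, Bidder J £0, Bidder D £0, Bidder V £0.

Sorted high to low: Bidder U £137 > Bidder V £132 > Bidder E £130 > Bidder D £66 > Bidder F £31 > Bidder J £13.
Bidder U has the top bid and wins; the price is the second-highest bid, £132.
Bidder U's payoff = £26 − £132 = -£106. All other bidders lose, so their payoff is 0.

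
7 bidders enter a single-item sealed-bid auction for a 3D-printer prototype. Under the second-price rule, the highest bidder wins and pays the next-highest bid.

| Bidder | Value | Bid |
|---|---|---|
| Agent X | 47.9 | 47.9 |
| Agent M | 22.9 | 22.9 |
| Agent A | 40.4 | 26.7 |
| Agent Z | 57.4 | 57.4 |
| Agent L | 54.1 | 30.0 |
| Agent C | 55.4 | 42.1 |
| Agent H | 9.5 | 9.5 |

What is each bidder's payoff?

Agent X 0.0, Agent M 0.0, Agent A 0.0, Agent Z 9.5, Agent L 0.0, Agent C 0.0, Agent H 0.0.

Sorted high to low: Agent Z 57.4 > Agent X 47.9 > Agent C 42.1 > Agent L 30.0 > Agent A 26.7 > Agent M 22.9 > Agent H 9.5.
Agent Z has the top bid and wins; the price is the second-highest bid, 47.9.
Agent Z's payoff = 57.4 − 47.9 = 9.5. All other bidders lose, so their payoff is 0.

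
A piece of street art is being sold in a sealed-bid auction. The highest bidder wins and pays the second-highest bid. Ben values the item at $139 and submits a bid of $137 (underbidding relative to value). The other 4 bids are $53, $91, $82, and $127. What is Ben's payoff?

Payoff = $12.

Highest competing bid: $127.
Ben's bid $137 is the highest overall, so Ben wins and pays the second-highest bid, $127.
Payoff = value − price = $139 − $127 = $12.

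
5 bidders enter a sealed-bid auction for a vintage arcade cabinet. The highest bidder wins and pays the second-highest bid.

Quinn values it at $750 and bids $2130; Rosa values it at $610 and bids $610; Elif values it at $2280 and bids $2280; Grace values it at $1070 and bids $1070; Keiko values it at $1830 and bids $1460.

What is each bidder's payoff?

Bids in descending order: Elif $2280, then Quinn $2130, then Keiko $1460, then Grace $1070, then Rosa $610.
Elif has the top bid and wins; the price is the second-highest bid, $2130.
Elif's payoff = $2280 − $2130 = $150. All other bidders lose, so their payoff is 0.

Payoffs: Quinn $0, Rosa $0, Elif $150, Grace $0, Keiko $0.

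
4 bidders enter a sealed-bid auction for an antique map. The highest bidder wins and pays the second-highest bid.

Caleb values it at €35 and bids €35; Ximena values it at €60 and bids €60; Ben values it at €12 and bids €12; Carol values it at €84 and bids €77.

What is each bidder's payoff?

Bids in descending order: Carol €77; Ximena €60; Caleb €35; Ben €12.
Carol has the top bid and wins; the price is the second-highest bid, €60.
Carol's payoff = €84 − €60 = €24. All other bidders lose, so their payoff is 0.

Caleb €0, Ximena €0, Ben €0, Carol €24.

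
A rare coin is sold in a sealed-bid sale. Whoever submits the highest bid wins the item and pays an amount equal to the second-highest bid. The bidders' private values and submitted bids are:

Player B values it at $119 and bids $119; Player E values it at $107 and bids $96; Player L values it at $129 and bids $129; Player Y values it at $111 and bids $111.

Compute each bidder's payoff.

Ranking the bids: Player L $129 > Player B $119 > Player Y $111 > Player E $96.
Player L has the top bid and wins; the price is the second-highest bid, $119.
Player L's payoff = $129 − $119 = $10. All other bidders lose, so their payoff is 0.

Payoffs: Player B $0, Player E $0, Player L $10, Player Y $0.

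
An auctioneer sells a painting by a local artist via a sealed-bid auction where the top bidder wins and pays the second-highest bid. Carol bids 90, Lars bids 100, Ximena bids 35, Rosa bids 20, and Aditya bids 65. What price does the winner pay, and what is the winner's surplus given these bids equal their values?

The winner pays 90 for a surplus of 10.

Ordered from highest: Lars 100, then Carol 90, then Aditya 65, then Ximena 35, then Rosa 20.
Lars is the highest bidder, so Lars wins.
Under the second-price rule, the price is the second-highest bid: 90.
Surplus = 100 − 90 = 10.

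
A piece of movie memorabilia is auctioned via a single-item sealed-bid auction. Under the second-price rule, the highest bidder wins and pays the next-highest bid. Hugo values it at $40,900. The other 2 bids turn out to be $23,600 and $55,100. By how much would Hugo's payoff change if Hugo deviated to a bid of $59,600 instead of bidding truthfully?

-$14,200

The highest competing bid is $55,100.
Bidding truthfully at $40,900: the top bid is $55,100 (a rival), so Hugo loses. Payoff = $0.
Bidding $59,600: Hugo has the top bid, wins, and pays the second-highest bid $55,100. Payoff = $40,900 − $55,100 = -$14,200.
Change = -$14,200 − $0 = -$14,200.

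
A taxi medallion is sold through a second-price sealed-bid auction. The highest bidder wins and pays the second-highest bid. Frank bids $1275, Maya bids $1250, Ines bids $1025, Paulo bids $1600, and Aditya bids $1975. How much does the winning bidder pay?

Bids in descending order: Aditya $1975, then Paulo $1600, then Frank $1275, then Maya $1250, then Ines $1025.
Aditya has the highest bid, so Aditya wins.
The second-highest bid is $1600, so that is what Aditya pays.

$1600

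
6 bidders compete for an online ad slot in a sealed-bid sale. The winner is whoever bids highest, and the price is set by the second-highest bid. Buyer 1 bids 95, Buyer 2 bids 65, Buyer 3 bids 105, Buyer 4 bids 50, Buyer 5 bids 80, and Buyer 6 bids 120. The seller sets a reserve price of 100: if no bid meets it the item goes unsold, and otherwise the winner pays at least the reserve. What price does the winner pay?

Price paid: 105.

Sorted high to low: Buyer 6 120; Buyer 3 105; Buyer 1 95; Buyer 5 80; Buyer 2 65; Buyer 4 50.
Buyer 6 has the highest bid, so Buyer 6 wins.
The second-highest bid is 105, which exceeds the reserve, so that sets the price.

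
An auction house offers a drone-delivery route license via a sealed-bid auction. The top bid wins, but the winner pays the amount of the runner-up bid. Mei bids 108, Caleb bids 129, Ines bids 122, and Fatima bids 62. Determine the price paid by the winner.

122

Bids in descending order: Caleb 129, then Ines 122, then Mei 108, then Fatima 62.
Caleb has the highest bid, so Caleb wins.
The second-highest bid is 122, so that is what Caleb pays.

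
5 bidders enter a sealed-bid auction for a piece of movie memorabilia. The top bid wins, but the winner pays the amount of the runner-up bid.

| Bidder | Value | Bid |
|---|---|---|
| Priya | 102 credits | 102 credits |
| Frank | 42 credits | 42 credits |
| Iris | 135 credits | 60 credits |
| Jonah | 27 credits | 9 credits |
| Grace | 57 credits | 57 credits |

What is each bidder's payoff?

Ordered from highest: Priya 102 credits; Iris 60 credits; Grace 57 credits; Frank 42 credits; Jonah 9 credits.
Priya has the top bid and wins; the price is the second-highest bid, 60 credits.
Priya's payoff = 102 credits − 60 credits = 42 credits. All other bidders lose, so their payoff is 0.

Priya 42 credits, Frank 0 credits, Iris 0 credits, Jonah 0 credits, Grace 0 credits.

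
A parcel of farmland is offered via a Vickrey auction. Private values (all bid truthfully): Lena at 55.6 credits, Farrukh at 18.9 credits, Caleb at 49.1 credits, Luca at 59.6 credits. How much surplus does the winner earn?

Sorted high to low: Luca 59.6 credits, then Lena 55.6 credits, then Caleb 49.1 credits, then Farrukh 18.9 credits.
Luca wins with the top bid and pays the second-highest, 55.6 credits.
Surplus = 59.6 credits − 55.6 credits = 4.0 credits.

4.0 credits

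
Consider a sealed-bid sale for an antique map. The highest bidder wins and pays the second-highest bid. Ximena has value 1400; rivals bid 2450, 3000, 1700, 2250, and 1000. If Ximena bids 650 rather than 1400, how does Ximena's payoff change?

The highest competing bid is 3000.
Bidding truthfully at 1400: the top bid is 3000 (a rival), so Ximena loses. Payoff = 0.
Bidding 650: the top bid is 3000 (a rival), so Ximena loses. Payoff = 0.
Change = 0 − 0 = 0.

Payoff change: 0.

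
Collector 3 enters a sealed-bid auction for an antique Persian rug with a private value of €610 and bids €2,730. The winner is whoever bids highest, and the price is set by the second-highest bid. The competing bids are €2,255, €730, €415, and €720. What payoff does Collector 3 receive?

Highest competing bid: €2,255.
Collector 3's bid €2,730 is the highest overall, so Collector 3 wins and pays the second-highest bid, €2,255.
Payoff = value − price = €610 − €2,255 = -€1,645.
Overbidding won the item at a price above value — truthful bidding would have avoided this loss.

Payoff = -€1,645.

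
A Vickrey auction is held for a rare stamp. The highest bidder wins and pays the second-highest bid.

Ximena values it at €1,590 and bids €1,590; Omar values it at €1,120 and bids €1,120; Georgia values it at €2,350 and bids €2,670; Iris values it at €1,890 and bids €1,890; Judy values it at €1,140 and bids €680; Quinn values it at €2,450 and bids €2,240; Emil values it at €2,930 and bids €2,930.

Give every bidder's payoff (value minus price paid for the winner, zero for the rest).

Bids in descending order: Emil €2,930 > Georgia €2,670 > Quinn €2,240 > Iris €1,890 > Ximena €1,590 > Omar €1,120 > Judy €680.
Emil has the top bid and wins; the price is the second-highest bid, €2,670.
Emil's payoff = €2,930 − €2,670 = €260. All other bidders lose, so their payoff is 0.

Payoffs: Ximena €0, Omar €0, Georgia €0, Iris €0, Judy €0, Quinn €0, Emil €260.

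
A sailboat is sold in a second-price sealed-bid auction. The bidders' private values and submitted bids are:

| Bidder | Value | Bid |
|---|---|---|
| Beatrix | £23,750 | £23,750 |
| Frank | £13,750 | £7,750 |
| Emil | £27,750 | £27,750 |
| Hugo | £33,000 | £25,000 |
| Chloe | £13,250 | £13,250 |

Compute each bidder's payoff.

Ranking the bids: Emil £27,750 > Hugo £25,000 > Beatrix £23,750 > Chloe £13,250 > Frank £7,750.
Emil has the top bid and wins; the price is the second-highest bid, £25,000.
Emil's payoff = £27,750 − £25,000 = £2,750. All other bidders lose, so their payoff is 0.

Beatrix £0, Frank £0, Emil £2,750, Hugo £0, Chloe £0.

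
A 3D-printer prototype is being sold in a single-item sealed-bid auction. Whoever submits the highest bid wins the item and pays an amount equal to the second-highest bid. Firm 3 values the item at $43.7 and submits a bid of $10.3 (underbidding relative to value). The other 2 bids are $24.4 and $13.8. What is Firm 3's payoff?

Highest competing bid: $24.4.
Firm 3's bid $10.3 is not the highest, so Firm 3 loses, pays nothing, and earns zero payoff.

The bidder's payoff: $0.0.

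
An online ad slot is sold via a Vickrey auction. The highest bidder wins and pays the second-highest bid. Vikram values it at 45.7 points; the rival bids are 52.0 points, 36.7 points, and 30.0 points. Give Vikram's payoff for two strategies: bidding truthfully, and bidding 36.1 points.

Truthful: 0.0 points; alternative: 0.0 points.

The highest competing bid is 52.0 points.
Bidding truthfully at 45.7 points: the top bid is 52.0 points (a rival), so Vikram loses. Payoff = 0.0 points.
Bidding 36.1 points: the top bid is 52.0 points (a rival), so Vikram loses. Payoff = 0.0 points.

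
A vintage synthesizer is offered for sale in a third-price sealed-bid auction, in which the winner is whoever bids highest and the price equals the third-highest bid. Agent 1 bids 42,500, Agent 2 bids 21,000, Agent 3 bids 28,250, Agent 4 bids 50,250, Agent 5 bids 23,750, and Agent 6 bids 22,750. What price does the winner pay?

Price paid: 28,250.

Ranking the bids: Agent 4 50,250, then Agent 1 42,500, then Agent 3 28,250, then Agent 5 23,750, then Agent 6 22,750, then Agent 2 21,000.
Agent 4 is the highest bidder, so Agent 4 wins.
Under the third-price rule, the price is the third-highest bid: 28,250.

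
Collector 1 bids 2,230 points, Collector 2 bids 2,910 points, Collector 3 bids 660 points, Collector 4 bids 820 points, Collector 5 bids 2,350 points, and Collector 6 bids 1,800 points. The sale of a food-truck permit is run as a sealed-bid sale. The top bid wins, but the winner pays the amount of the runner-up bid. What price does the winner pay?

The winner pays 2,350 points.

Bids in descending order: Collector 2 2,910 points, then Collector 5 2,350 points, then Collector 1 2,230 points, then Collector 6 1,800 points, then Collector 4 820 points, then Collector 3 660 points.
Collector 2 has the highest bid, so Collector 2 wins.
The second-highest bid is 2,350 points, so that is what Collector 2 pays.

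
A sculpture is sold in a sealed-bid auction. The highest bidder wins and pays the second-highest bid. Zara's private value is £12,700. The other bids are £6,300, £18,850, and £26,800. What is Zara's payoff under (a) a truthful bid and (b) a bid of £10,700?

Truthful: £0; alternative: £0.

The highest competing bid is £26,800.
Bidding truthfully at £12,700: the top bid is £26,800 (a rival), so Zara loses. Payoff = £0.
Bidding £10,700: the top bid is £26,800 (a rival), so Zara loses. Payoff = £0.
The bid only affects whether you win, not the price — here both bids land on the same side of the top rival bid, so the deviation is payoff-neutral.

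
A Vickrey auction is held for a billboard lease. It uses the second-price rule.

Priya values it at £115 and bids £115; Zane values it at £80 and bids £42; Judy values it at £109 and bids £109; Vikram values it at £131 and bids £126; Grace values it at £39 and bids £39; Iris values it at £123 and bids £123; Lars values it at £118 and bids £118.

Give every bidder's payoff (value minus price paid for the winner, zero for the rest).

Priya £0, Zane £0, Judy £0, Vikram £8, Grace £0, Iris £0, Lars £0.

Bids in descending order: Vikram £126; Iris £123; Lars £118; Priya £115; Judy £109; Zane £42; Grace £39.
Vikram has the top bid and wins; the price is the second-highest bid, £123.
Vikram's payoff = £131 − £123 = £8. All other bidders lose, so their payoff is 0.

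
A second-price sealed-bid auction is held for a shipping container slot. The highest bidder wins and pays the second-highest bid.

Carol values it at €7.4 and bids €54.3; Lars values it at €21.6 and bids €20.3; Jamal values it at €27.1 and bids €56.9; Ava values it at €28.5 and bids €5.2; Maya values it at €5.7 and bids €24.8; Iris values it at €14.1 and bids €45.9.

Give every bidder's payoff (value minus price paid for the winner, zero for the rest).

Carol €0.0, Lars €0.0, Jamal -€27.2, Ava €0.0, Maya €0.0, Iris €0.0.

Bids in descending order: Jamal €56.9; Carol €54.3; Iris €45.9; Maya €24.8; Lars €20.3; Ava €5.2.
Jamal has the top bid and wins; the price is the second-highest bid, €54.3.
Jamal's payoff = €27.1 − €54.3 = -€27.2. All other bidders lose, so their payoff is 0.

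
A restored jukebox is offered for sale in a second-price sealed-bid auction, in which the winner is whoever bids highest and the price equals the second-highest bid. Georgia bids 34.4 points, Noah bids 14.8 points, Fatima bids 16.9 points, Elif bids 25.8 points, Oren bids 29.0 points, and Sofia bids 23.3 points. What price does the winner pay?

Ranking the bids: Georgia 34.4 points, then Oren 29.0 points, then Elif 25.8 points, then Sofia 23.3 points, then Fatima 16.9 points, then Noah 14.8 points.
Georgia is the highest bidder, so Georgia wins.
Under the second-price rule, the price is the second-highest bid: 29.0 points.

The winner pays 29.0 points.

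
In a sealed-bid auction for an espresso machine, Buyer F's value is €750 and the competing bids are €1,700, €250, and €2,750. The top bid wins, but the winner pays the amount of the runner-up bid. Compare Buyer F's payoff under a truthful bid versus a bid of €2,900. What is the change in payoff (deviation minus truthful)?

The highest competing bid is €2,750.
Bidding truthfully at €750: the top bid is €2,750 (a rival), so Buyer F loses. Payoff = €0.
Bidding €2,900: Buyer F has the top bid, wins, and pays the second-highest bid €2,750. Payoff = €750 − €2,750 = -€2,000.
Change = -€2,000 − €0 = -€2,000.
This is the dominant-strategy logic: truthful bidding weakly beats any alternative.

-€2,000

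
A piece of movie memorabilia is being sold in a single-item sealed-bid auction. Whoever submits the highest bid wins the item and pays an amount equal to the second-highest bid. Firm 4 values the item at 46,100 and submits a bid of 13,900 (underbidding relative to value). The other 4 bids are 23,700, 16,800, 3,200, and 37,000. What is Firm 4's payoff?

The bidder's payoff: 0.

Highest competing bid: 37,000.
Firm 4's bid 13,900 is not the highest, so Firm 4 loses, pays nothing, and earns zero payoff.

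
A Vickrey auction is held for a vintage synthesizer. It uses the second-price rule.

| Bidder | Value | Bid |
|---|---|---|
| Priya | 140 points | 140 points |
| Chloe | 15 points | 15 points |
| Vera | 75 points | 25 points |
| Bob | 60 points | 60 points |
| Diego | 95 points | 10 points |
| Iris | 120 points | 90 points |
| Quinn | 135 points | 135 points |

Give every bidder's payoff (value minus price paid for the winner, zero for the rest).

Ranking the bids: Priya 140 points; Quinn 135 points; Iris 90 points; Bob 60 points; Vera 25 points; Chloe 15 points; Diego 10 points.
Priya has the top bid and wins; the price is the second-highest bid, 135 points.
Priya's payoff = 140 points − 135 points = 5 points. All other bidders lose, so their payoff is 0.

Payoffs: Priya 5 points, Chloe 0 points, Vera 0 points, Bob 0 points, Diego 0 points, Iris 0 points, Quinn 0 points.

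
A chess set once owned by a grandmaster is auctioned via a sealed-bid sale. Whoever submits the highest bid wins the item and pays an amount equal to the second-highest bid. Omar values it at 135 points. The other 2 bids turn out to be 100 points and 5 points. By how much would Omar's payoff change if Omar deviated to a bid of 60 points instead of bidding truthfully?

The highest competing bid is 100 points.
Bidding truthfully at 135 points: Omar has the top bid, wins, and pays the second-highest bid 100 points. Payoff = 135 points − 100 points = 35 points.
Bidding 60 points: the top bid is 100 points (a rival), so Omar loses. Payoff = 0 points.
Change = 0 points − 35 points = -35 points.

Payoff change: -35 points.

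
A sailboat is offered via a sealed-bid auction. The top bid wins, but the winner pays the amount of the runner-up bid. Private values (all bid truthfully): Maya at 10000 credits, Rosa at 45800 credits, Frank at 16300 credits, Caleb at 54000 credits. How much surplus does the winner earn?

Ranking the bids: Caleb 54000 credits, then Rosa 45800 credits, then Frank 16300 credits, then Maya 10000 credits.
Caleb wins with the top bid and pays the second-highest, 45800 credits.
Surplus = 54000 credits − 45800 credits = 8200 credits.

Surplus = 8200 credits.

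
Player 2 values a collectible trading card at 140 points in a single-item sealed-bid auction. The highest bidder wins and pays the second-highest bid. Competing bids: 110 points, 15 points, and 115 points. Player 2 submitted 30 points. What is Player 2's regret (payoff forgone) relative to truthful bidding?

The highest competing bid is 115 points.
Bidding truthfully at 140 points: Player 2 has the top bid, wins, and pays the second-highest bid 115 points. Payoff = 140 points − 115 points = 25 points.
Bidding 30 points: the top bid is 115 points (a rival), so Player 2 loses. Payoff = 0 points.
Regret = truthful payoff − actual payoff = 25 points − 0 points = 25 points.
This is the dominant-strategy logic: truthful bidding weakly beats any alternative.

Payoff forgone: 25 points.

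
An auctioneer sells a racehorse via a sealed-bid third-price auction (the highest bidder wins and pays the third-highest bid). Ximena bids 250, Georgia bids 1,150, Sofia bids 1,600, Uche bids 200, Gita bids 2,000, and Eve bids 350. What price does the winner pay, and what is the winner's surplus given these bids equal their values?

Bids in descending order: Gita 2,000 > Sofia 1,600 > Georgia 1,150 > Eve 350 > Ximena 250 > Uche 200.
Gita is the highest bidder, so Gita wins.
Under the third-price rule, the price is the third-highest bid: 1,150.
Surplus = 2,000 − 1,150 = 850.

The winner pays 1,150 for a surplus of 850.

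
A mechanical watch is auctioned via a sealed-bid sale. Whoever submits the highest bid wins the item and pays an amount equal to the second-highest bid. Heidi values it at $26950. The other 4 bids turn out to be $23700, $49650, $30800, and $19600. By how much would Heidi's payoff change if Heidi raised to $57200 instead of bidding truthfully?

Payoff change: -$22700.

The highest competing bid is $49650.
Bidding truthfully at $26950: the top bid is $49650 (a rival), so Heidi loses. Payoff = $0.
Bidding $57200: Heidi has the top bid, wins, and pays the second-highest bid $49650. Payoff = $26950 − $49650 = -$22700.
Change = -$22700 − $0 = -$22700.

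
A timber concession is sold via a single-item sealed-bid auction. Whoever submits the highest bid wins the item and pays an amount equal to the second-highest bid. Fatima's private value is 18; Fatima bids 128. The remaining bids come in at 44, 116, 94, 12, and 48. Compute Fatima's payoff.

Highest competing bid: 116.
Fatima's bid 128 is the highest overall, so Fatima wins and pays the second-highest bid, 116.
Payoff = value − price = 18 − 116 = -98.
Overbidding won the item at a price above value — truthful bidding would have avoided this loss.

Fatima's payoff: -98.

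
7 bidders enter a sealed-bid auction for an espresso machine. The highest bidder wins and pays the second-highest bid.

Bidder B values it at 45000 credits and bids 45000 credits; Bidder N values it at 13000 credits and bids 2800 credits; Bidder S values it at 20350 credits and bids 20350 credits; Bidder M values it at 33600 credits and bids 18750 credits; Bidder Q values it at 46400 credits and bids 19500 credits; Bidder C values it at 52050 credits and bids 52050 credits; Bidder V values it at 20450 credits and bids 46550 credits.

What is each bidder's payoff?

Payoffs: Bidder B 0 credits, Bidder N 0 credits, Bidder S 0 credits, Bidder M 0 credits, Bidder Q 0 credits, Bidder C 5500 credits, Bidder V 0 credits.

Ranking the bids: Bidder C 52050 credits > Bidder V 46550 credits > Bidder B 45000 credits > Bidder S 20350 credits > Bidder Q 19500 credits > Bidder M 18750 credits > Bidder N 2800 credits.
Bidder C has the top bid and wins; the price is the second-highest bid, 46550 credits.
Bidder C's payoff = 52050 credits − 46550 credits = 5500 credits. All other bidders lose, so their payoff is 0.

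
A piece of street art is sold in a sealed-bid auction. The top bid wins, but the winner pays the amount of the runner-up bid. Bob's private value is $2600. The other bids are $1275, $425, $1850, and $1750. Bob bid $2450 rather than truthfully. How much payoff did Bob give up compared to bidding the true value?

$0

The highest competing bid is $1850.
Bidding truthfully at $2600: Bob has the top bid, wins, and pays the second-highest bid $1850. Payoff = $2600 − $1850 = $750.
Bidding $2450: Bob has the top bid, wins, and pays the second-highest bid $1850. Payoff = $2600 − $1850 = $750.
Regret = truthful payoff − actual payoff = $750 − $750 = $0.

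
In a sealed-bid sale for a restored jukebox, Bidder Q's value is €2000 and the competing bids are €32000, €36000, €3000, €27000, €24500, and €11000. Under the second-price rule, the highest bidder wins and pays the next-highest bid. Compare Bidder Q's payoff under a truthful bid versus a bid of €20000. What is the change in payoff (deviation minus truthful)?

The highest competing bid is €36000.
Bidding truthfully at €2000: the top bid is €36000 (a rival), so Bidder Q loses. Payoff = €0.
Bidding €20000: the top bid is €36000 (a rival), so Bidder Q loses. Payoff = €0.
Change = €0 − €0 = €0.

€0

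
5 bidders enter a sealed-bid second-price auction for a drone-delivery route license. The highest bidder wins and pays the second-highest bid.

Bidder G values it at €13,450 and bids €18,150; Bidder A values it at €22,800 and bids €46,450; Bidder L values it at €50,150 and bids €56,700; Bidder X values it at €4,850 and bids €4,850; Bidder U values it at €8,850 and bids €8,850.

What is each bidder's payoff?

Bidder G €0, Bidder A €0, Bidder L €3,700, Bidder X €0, Bidder U €0.

Ranking the bids: Bidder L €56,700; Bidder A €46,450; Bidder G €18,150; Bidder U €8,850; Bidder X €4,850.
Bidder L has the top bid and wins; the price is the second-highest bid, €46,450.
Bidder L's payoff = €50,150 − €46,450 = €3,700. All other bidders lose, so their payoff is 0.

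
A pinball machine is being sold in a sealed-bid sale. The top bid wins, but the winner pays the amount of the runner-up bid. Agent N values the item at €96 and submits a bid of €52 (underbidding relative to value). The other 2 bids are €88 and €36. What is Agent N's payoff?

Highest competing bid: €88.
Agent N's bid €52 is not the highest, so Agent N loses, pays nothing, and earns zero payoff.

€0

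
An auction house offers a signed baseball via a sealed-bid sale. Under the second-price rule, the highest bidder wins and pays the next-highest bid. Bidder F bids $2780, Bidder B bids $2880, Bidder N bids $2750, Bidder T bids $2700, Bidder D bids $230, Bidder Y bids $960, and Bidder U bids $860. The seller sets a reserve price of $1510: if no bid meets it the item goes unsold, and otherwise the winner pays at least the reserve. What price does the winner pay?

Bids in descending order: Bidder B $2880 > Bidder F $2780 > Bidder N $2750 > Bidder T $2700 > Bidder Y $960 > Bidder U $860 > Bidder D $230.
Bidder B has the highest bid, so Bidder B wins.
The second-highest bid is $2780, which exceeds the reserve, so that sets the price.

$2780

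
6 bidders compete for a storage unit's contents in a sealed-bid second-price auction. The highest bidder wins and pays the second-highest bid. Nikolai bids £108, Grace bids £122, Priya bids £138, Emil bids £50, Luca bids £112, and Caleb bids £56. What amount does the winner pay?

Price paid: £122.

Ordered from highest: Priya £138; Grace £122; Luca £112; Nikolai £108; Caleb £56; Emil £50.
Priya has the highest bid, so Priya wins.
The second-highest bid is £122, so that is what Priya pays.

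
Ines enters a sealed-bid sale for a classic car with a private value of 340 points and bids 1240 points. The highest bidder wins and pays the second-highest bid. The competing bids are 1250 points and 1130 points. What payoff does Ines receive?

Highest competing bid: 1250 points.
Ines's bid 1240 points is not the highest, so Ines loses, pays nothing, and earns zero payoff.

Payoff = 0 points.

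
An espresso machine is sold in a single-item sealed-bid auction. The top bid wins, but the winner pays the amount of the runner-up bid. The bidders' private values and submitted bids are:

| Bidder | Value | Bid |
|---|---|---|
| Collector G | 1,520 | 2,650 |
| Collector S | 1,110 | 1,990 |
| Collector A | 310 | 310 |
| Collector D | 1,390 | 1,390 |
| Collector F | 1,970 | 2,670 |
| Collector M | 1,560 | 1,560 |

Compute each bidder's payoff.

Payoffs: Collector G 0, Collector S 0, Collector A 0, Collector D 0, Collector F -680, Collector M 0.

Ordered from highest: Collector F 2,670; Collector G 2,650; Collector S 1,990; Collector M 1,560; Collector D 1,390; Collector A 310.
Collector F has the top bid and wins; the price is the second-highest bid, 2,650.
Collector F's payoff = 1,970 − 2,650 = -680. All other bidders lose, so their payoff is 0.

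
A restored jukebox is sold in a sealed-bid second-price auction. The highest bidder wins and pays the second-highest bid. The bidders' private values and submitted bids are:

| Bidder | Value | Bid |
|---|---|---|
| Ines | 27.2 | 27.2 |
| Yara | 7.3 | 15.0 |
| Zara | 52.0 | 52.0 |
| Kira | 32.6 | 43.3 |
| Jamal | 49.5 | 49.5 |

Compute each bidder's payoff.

Sorted high to low: Zara 52.0; Jamal 49.5; Kira 43.3; Ines 27.2; Yara 15.0.
Zara has the top bid and wins; the price is the second-highest bid, 49.5.
Zara's payoff = 52.0 − 49.5 = 2.5. All other bidders lose, so their payoff is 0.

Ines 0.0, Yara 0.0, Zara 2.5, Kira 0.0, Jamal 0.0.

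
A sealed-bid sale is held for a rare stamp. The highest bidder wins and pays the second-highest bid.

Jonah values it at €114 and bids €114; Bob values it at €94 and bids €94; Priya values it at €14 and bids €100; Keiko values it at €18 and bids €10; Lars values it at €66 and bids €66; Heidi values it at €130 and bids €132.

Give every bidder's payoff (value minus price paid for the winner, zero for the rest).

Ordered from highest: Heidi €132 > Jonah €114 > Priya €100 > Bob €94 > Lars €66 > Keiko €10.
Heidi has the top bid and wins; the price is the second-highest bid, €114.
Heidi's payoff = €130 − €114 = €16. All other bidders lose, so their payoff is 0.

Jonah €0, Bob €0, Priya €0, Keiko €0, Lars €0, Heidi €16.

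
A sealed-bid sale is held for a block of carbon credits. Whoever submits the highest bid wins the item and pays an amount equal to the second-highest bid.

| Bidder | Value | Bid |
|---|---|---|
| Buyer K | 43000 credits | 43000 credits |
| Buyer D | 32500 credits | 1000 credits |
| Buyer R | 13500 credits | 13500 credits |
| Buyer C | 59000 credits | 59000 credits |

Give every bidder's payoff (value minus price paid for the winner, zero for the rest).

Buyer K 0 credits, Buyer D 0 credits, Buyer R 0 credits, Buyer C 16000 credits.

Ranking the bids: Buyer C 59000 credits; Buyer K 43000 credits; Buyer R 13500 credits; Buyer D 1000 credits.
Buyer C has the top bid and wins; the price is the second-highest bid, 43000 credits.
Buyer C's payoff = 59000 credits − 43000 credits = 16000 credits. All other bidders lose, so their payoff is 0.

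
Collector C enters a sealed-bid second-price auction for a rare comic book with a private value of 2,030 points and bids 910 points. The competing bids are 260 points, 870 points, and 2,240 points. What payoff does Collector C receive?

Highest competing bid: 2,240 points.
Collector C's bid 910 points is not the highest, so Collector C loses, pays nothing, and earns zero payoff.

Collector C's payoff: 0 points.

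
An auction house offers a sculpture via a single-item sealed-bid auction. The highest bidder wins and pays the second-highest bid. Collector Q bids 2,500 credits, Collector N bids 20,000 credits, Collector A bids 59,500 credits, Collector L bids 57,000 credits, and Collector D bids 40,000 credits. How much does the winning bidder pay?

Ordered from highest: Collector A 59,500 credits; Collector L 57,000 credits; Collector D 40,000 credits; Collector N 20,000 credits; Collector Q 2,500 credits.
Collector A has the highest bid, so Collector A wins.
The second-highest bid is 57,000 credits, so that is what Collector A pays.

57,000 credits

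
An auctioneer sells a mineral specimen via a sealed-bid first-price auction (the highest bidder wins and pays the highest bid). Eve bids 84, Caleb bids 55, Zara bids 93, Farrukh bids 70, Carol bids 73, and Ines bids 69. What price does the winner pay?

The winner pays 93.

Sorted high to low: Zara 93; Eve 84; Carol 73; Farrukh 70; Ines 69; Caleb 55.
Zara is the highest bidder, so Zara wins.
Under the first-price rule, the price is the highest bid: 93.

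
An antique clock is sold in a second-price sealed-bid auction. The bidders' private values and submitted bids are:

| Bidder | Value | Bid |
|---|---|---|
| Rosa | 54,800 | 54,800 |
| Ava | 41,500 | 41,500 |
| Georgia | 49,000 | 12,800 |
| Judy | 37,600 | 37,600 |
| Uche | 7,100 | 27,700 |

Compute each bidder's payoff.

Rosa 13,300, Ava 0, Georgia 0, Judy 0, Uche 0.

Ordered from highest: Rosa 54,800; Ava 41,500; Judy 37,600; Uche 27,700; Georgia 12,800.
Rosa has the top bid and wins; the price is the second-highest bid, 41,500.
Rosa's payoff = 54,800 − 41,500 = 13,300. All other bidders lose, so their payoff is 0.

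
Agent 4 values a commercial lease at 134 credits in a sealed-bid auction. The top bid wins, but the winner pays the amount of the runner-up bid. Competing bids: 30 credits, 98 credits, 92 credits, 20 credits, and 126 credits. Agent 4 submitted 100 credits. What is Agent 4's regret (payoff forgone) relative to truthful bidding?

The highest competing bid is 126 credits.
Bidding truthfully at 134 credits: Agent 4 has the top bid, wins, and pays the second-highest bid 126 credits. Payoff = 134 credits − 126 credits = 8 credits.
Bidding 100 credits: the top bid is 126 credits (a rival), so Agent 4 loses. Payoff = 0 credits.
Regret = truthful payoff − actual payoff = 8 credits − 0 credits = 8 credits.
Deviating from a truthful bid can only lose payoff in a second-price auction — never gain.

Regret: 8 credits.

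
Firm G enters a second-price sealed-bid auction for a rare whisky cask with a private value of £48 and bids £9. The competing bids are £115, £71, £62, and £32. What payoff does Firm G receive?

Highest competing bid: £115.
Firm G's bid £9 is not the highest, so Firm G loses, pays nothing, and earns zero payoff.

£0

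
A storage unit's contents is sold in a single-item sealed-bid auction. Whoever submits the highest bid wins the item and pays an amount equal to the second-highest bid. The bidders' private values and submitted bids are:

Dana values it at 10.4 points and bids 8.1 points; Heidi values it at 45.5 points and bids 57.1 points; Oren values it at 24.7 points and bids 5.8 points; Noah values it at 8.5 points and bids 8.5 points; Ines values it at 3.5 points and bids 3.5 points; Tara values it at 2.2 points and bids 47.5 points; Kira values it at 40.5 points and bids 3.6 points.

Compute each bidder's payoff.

Payoffs: Dana 0.0 points, Heidi -2.0 points, Oren 0.0 points, Noah 0.0 points, Ines 0.0 points, Tara 0.0 points, Kira 0.0 points.

Sorted high to low: Heidi 57.1 points; Tara 47.5 points; Noah 8.5 points; Dana 8.1 points; Oren 5.8 points; Kira 3.6 points; Ines 3.5 points.
Heidi has the top bid and wins; the price is the second-highest bid, 47.5 points.
Heidi's payoff = 45.5 points − 47.5 points = -2.0 points. All other bidders lose, so their payoff is 0.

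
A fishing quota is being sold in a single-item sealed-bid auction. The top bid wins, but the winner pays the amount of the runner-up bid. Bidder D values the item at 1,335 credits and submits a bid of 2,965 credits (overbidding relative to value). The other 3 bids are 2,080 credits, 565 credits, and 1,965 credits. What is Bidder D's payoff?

Bidder D's payoff: -745 credits.

Highest competing bid: 2,080 credits.
Bidder D's bid 2,965 credits is the highest overall, so Bidder D wins and pays the second-highest bid, 2,080 credits.
Payoff = value − price = 1,335 credits − 2,080 credits = -745 credits.
Overbidding won the item at a price above value — truthful bidding would have avoided this loss.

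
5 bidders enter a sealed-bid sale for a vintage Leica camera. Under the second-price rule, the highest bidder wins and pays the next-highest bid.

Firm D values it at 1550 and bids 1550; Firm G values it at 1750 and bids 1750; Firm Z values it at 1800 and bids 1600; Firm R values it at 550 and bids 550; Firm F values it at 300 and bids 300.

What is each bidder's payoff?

Firm D 0, Firm G 150, Firm Z 0, Firm R 0, Firm F 0.

Bids in descending order: Firm G 1750, then Firm Z 1600, then Firm D 1550, then Firm R 550, then Firm F 300.
Firm G has the top bid and wins; the price is the second-highest bid, 1600.
Firm G's payoff = 1750 − 1600 = 150. All other bidders lose, so their payoff is 0.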